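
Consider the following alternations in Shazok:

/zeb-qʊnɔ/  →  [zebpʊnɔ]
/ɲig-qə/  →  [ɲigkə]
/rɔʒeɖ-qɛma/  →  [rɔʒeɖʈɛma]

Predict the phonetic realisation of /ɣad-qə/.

The data show progressive place assimilation: /q/ → [p] after /b/; /q/ → [k] after /g/; /q/ → [ʈ] after /ɖ/. In each pair only place changes, matching the preceding consonant, while manner and voice stay constant.
The rule targets /q/ (voiceless uvular stop), which sits after the trigger /d/ (alveolar).
The voiceless alveolar stop is [t], so /q/ → [t].

[ɣadtə]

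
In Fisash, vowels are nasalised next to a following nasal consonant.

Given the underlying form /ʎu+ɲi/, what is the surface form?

[ʎũɲi]

/u/ sits next to the nasal /ɲ/ and is therefore nasalised to [ũ].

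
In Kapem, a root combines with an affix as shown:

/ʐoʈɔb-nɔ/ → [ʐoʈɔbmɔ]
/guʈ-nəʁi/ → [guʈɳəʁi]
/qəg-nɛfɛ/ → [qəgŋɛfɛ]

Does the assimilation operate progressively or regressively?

progressive

The segment that alternates is /n/, which surfaces as [m] when adjacent to /b/.
/n/ is alveolar while /b/ is bilabial; the output [m] is bilabial, matching the trigger — so the feature that spreads is place.
Checking the remaining alternations: /n/ → [ɳ] after /ʈ/ (alveolar → retroflex, matching retroflex); /n/ → [ŋ] after /g/ (alveolar → velar, matching velar) — only place changes, and always toward the preceding segment.
Since the segment that changes follows the conditioning segment, the assimilation is progressive.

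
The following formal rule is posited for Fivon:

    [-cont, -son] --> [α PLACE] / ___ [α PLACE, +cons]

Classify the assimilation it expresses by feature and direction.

regressive place assimilation

The shared variable α links the value of the place features (abbreviated [PLACE]) on the target to the same value on the neighbouring segment, so place is the feature that assimilates.
The conditioning segment sits to the right of the focus bar, meaning the trigger follows the segment that changes — regressive assimilation.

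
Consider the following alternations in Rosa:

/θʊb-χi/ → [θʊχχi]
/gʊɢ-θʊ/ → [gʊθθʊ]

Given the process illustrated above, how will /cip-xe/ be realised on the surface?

[cixxe]

The data show regressive total assimilation (/b/ → [χ] before /χ/; /ɢ/ → [θ] before /θ/): in every case the target segment becomes identical to its following neighbour, copying more than a single feature.
/p/ is the segment targeted by the rule; it sits immediately before /x/, so it assimilates completely and surfaces as [x].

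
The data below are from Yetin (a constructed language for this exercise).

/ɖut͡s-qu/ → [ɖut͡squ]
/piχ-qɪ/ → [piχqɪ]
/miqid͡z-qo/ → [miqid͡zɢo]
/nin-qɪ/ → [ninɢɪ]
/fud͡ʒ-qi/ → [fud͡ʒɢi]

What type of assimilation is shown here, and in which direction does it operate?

Underlying /q/ is realised as [ɢ] next to /d͡z/; /d͡z/ itself does not change.
The change voiceless → voiced matches the voicing of the preceding /d͡z/, identifying this as voicing assimilation.
Place and manner are unchanged, so the assimilation is partial, not total.
The other alternating forms pattern the same way: /q/ → [ɢ] after /n/ (voiceless → voiced, matching voiced); /q/ → [ɢ] after /d͡ʒ/ (voiceless → voiced, matching voiced) — only voicing changes, and always toward the preceding segment.
No alternation appears in [ɖut͡squ], [piχqɪ]: there the adjacent consonants already agree in voicing (/q/ and /t͡s/ are both voiceless; /q/ and /χ/ are both voiceless), so these forms are consistent with the same rule.
The trigger is the preceding segment, so the direction is progressive (perseverative).

progressive voicing assimilation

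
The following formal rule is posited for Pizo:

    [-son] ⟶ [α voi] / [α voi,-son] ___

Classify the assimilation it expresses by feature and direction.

The shared variable α links the value of [voi] on the target to the same value on the neighbouring segment, so voicing is the feature that assimilates.
The conditioning segment sits to the left of the focus bar, meaning the trigger precedes the segment that changes — progressive assimilation.

progressive voicing assimilation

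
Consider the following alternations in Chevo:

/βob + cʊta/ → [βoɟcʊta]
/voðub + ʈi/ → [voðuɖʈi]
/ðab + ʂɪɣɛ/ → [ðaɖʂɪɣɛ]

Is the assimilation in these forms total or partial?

partial assimilation

Comparing underlying and surface forms, /b/ → [ɟ] is the alternation; the neighbouring /c/ is constant.
/b/ is bilabial while /c/ is palatal; the output [ɟ] is palatal, matching the trigger — so the feature that spreads is place.
Manner and voice are unchanged, so the assimilation is partial, not total.
The same holds elsewhere in the data: /b/ → [ɖ] before /ʈ/ (bilabial → retroflex, matching retroflex); /b/ → [ɖ] before /ʂ/ (bilabial → retroflex, matching retroflex) — only place changes, and always toward the following segment.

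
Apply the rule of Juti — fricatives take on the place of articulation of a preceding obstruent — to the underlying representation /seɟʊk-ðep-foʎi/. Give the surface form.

/ð/ is a voiced dental fricative. The preceding trigger /k/ is velar, so /ð/ must become velar as well.
A voiced velar fricative is [ɣ], so the surface segment is [ɣ].
At the second juncture, /f/ likewise becomes [ɸ] adjacent to /p/.

[seɟʊkɣepɸoʎi]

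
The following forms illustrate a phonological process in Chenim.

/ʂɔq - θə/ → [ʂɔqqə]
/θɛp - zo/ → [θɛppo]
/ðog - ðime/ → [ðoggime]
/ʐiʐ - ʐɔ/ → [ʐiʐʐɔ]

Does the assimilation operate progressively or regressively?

Comparing underlying and surface forms, /θ/ → [q] is the alternation; the neighbouring /q/ is constant.
The output [q] is identical to the trigger /q/ — every feature (place, manner, voicing) has been copied — so this is total assimilation.
The remaining alternations confirm this: /z/ → [p] after /p/; /ð/ → [g] after /g/ — in each case the output is a copy of the preceding consonant.
In [ʐiʐʐɔ] the two consonants at the boundary are already identical (/ʐ/ + /ʐ/), so the rule applies vacuously and nothing changes.
Since the segment that changes follows the conditioning segment, the assimilation is progressive.

progressive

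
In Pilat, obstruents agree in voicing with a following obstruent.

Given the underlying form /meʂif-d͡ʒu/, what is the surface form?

The rule targets /f/ (voiceless labiodental fricative), which sits before the trigger /d͡ʒ/ (voiced).
Changing only its voicing to voiced gives [v] — the voiced labiodental fricative.

[meʂivd͡ʒu]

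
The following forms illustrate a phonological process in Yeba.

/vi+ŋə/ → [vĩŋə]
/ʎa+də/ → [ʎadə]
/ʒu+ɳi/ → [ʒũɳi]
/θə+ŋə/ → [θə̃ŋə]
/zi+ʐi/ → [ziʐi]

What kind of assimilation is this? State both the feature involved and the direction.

The vowel /i/ surfaces as nasalised [ĩ] next to the following nasal /ŋ/ — it has acquired the [+nasal] feature of its neighbour.
The other forms show the same pattern: /u/ → [ũ] before /ɳ/; /ə/ → [ə̃] before /ŋ/ — each time a vowel is nasalised next to a following nasal.
No change occurs in [ʎadə], [ziʐi] because the vowel at the boundary is adjacent to an oral consonant, not a nasal (/a/ next to /d/; /i/ next to /ʐ/).
Because the conditioning nasal is to the right of the vowel that changes, the process is regressive (anticipatory).

regressive nasality assimilation (vowel nasalisation)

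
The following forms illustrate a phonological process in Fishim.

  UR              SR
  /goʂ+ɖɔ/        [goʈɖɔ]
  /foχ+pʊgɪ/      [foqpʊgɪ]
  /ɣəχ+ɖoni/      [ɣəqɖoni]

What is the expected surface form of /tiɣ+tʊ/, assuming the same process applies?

The data show regressive manner assimilation: /ʂ/ → [ʈ] before /ɖ/; /χ/ → [q] before /p/; /χ/ → [q] before /ɖ/. In each pair only manner changes, matching the following consonant, while place and voice stay constant.
/ɣ/ is a voiced velar fricative. The following trigger /t/ is a stop, so /ɣ/ must become a stop as well.
Changing only its manner to stop gives [g] — the voiced velar stop.

[tigtʊ]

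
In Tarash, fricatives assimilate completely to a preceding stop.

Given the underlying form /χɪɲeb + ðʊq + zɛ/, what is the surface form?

[χɪɲebbʊqqɛ]

/ð/ is the segment targeted by the rule; it sits immediately after /b/, so it assimilates completely and surfaces as [b].
At the second juncture, /z/ likewise becomes [q] adjacent to /q/.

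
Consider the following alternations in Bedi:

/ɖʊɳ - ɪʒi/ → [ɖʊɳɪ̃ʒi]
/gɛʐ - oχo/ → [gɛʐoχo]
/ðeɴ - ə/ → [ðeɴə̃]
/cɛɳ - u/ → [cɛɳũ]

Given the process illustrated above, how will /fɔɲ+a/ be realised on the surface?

[fɔɲã]

The data show progressive nasality assimilation (vowel nasalisation): /ɪ/ → [ɪ̃] after /ɳ/; /ə/ → [ə̃] after /ɴ/; /u/ → [ũ] after /ɳ/ — a vowel is nasalised by an immediately preceding nasal consonant.
No change occurs in [gɛʐoχo] because the vowel at the boundary is adjacent to an oral consonant, not a nasal (/o/ next to /ʐ/).
The vowel /a/ is adjacent to the preceding nasal /ɲ/, so it acquires [+nasal] and surfaces as [ã].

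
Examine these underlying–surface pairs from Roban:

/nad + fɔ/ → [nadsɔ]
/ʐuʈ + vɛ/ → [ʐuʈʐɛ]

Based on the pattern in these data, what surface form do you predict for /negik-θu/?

[negikxu]

The data show progressive place assimilation: /f/ → [s] after /d/; /v/ → [ʐ] after /ʈ/. In each pair only place changes, matching the preceding consonant, while manner and voice stay constant.
/θ/ is a voiceless dental fricative. The preceding trigger /k/ is velar, so /θ/ must become velar as well.
The voiceless velar fricative is [x], so /θ/ → [x].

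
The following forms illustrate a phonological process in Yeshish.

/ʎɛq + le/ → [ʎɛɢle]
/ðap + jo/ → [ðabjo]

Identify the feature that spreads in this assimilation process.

Comparing underlying and surface forms, /q/ → [ɢ] is the alternation; the neighbouring /l/ is constant.
/q/ is voiceless while /l/ is voiced; the output [ɢ] is voiced, matching the trigger — so the feature that spreads is voicing.
The same holds elsewhere in the data: /p/ → [b] before /j/ (voiceless → voiced, matching voiced) — only voicing changes, and always toward the following segment.

voicing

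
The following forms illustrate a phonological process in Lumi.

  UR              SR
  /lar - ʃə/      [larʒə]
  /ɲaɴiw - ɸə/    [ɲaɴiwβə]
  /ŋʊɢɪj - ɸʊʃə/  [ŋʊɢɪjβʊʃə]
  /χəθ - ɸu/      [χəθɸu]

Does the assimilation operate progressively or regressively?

Underlying /ʃ/ is realised as [ʒ] next to /r/; /r/ itself does not change.
The change voiceless → voiced matches the voicing of the preceding /r/, identifying this as voicing assimilation.
Checking the remaining alternations: /ɸ/ → [β] after /w/ (voiceless → voiced, matching voiced); /ɸ/ → [β] after /j/ (voiceless → voiced, matching voiced) — only voicing changes, and always toward the preceding segment.
No alternation appears in [χəθɸu]: there the adjacent consonants already agree in voicing (/ɸ/ and /θ/ are both voiceless), so this form is consistent with the same rule.
The trigger is the preceding segment, so the direction is progressive (perseverative).

progressive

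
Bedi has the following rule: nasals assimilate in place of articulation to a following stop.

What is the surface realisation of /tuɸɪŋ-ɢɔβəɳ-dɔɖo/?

[tuɸɪɴɢɔβəndɔɖo]

/ŋ/ is a voiced velar nasal. The following trigger /ɢ/ is uvular, so /ŋ/ must become uvular as well.
A voiced uvular nasal is [ɴ], so the surface segment is [ɴ].
At the second juncture, /ɳ/ likewise becomes [n] adjacent to /d/.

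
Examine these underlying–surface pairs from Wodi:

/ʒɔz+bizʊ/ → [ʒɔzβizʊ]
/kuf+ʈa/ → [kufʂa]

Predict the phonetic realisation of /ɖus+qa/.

The data show progressive manner assimilation: /b/ → [β] after /z/; /ʈ/ → [ʂ] after /f/. In each pair only manner changes, matching the preceding consonant, while place and voice stay constant.
/q/ is a voiceless uvular stop. The preceding trigger /s/ is a fricative, so /q/ must become a fricative as well.
A voiceless uvular fricative is [χ], so the surface segment is [χ].

[ɖusχa]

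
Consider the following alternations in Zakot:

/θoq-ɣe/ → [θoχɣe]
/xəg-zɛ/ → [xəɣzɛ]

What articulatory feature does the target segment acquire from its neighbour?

manner

The segment that alternates is /q/, which surfaces as [χ] when adjacent to /ɣ/.
The change stop → fricative matches the manner of the following /ɣ/, identifying this as manner assimilation.
The other alternating form patterns the same way: /g/ → [ɣ] before /z/ (stop → fricative, matching a fricative) — only manner changes, and always toward the following segment.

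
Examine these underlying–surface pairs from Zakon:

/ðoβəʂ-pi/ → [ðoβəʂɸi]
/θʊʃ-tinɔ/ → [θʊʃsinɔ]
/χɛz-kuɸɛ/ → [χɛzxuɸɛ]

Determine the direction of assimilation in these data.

Underlying /p/ is realised as [ɸ] next to /ʂ/; /ʂ/ itself does not change.
The change stop → fricative matches the manner of the preceding /ʂ/, identifying this as manner assimilation.
The same holds elsewhere in the data: /t/ → [s] after /ʃ/ (stop → fricative, matching a fricative); /k/ → [x] after /z/ (stop → fricative, matching a fricative) — only manner changes, and always toward the preceding segment.
The trigger is the preceding segment, so the direction is progressive (perseverative).

progressive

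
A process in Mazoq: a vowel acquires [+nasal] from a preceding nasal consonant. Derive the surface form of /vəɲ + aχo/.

[vəɲãχo]

The vowel /a/ is adjacent to the preceding nasal /ɲ/, so it acquires [+nasal] and surfaces as [ã].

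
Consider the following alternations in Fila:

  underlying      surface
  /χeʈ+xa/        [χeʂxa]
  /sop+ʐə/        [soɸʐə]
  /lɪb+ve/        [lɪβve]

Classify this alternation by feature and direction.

Underlying /ʈ/ is realised as [ʂ] next to /x/; /x/ itself does not change.
The change stop → fricative matches the manner of the following /x/, identifying this as manner assimilation.
Place and voice are unchanged, so the assimilation is partial, not total.
The other alternating forms pattern the same way: /p/ → [ɸ] before /ʐ/ (stop → fricative, matching a fricative); /b/ → [β] before /v/ (stop → fricative, matching a fricative) — only manner changes, and always toward the following segment.
The trigger is the following segment, so the direction is regressive (anticipatory).

regressive manner assimilation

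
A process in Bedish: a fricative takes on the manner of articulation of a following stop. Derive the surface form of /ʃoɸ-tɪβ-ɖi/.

[ʃoptɪbɖi]

/ɸ/ is a voiceless bilabial fricative. The following trigger /t/ is a stop, so /ɸ/ must become a stop as well.
The voiceless bilabial stop is [p], so /ɸ/ → [p].
The same rule applies at the second boundary: /β/ → [b] next to /ɖ/.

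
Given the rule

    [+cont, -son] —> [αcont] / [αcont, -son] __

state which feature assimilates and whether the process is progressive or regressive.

The shared variable α links the value of [cont] on the target to that of the neighbouring obstruent. [cont] distinguishes stops from fricatives — a manner-of-articulation feature — so this is manner assimilation.
Since the environment is written before the underscore, the trigger precedes the target; the direction is progressive.

progressive manner assimilation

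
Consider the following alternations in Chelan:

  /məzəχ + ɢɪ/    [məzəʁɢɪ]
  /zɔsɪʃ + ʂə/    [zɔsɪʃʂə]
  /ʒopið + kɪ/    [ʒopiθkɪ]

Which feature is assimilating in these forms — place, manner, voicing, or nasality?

voicing

The segment that alternates is /χ/, which surfaces as [ʁ] when adjacent to /ɢ/.
The change voiceless → voiced matches the voicing of the following /ɢ/, identifying this as voicing assimilation.
The other alternating form patterns the same way: /ð/ → [θ] before /k/ (voiced → voiceless, matching voiceless) — only voicing changes, and always toward the following segment.
No alternation appears in [zɔsɪʃʂə]: there the adjacent consonants already agree in voicing (/ʃ/ and /ʂ/ are both voiceless), so this form is consistent with the same rule.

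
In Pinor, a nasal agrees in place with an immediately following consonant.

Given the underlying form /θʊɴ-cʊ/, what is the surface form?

/ɴ/ is a voiced uvular nasal. The following trigger /c/ is palatal, so /ɴ/ must become palatal as well.
Changing only its place to palatal gives [ɲ] — the voiced palatal nasal.

[θʊɲcʊ]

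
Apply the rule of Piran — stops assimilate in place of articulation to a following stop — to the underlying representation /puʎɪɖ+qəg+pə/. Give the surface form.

[puʎɪɢqəbpə]

/ɖ/ is a voiced retroflex stop. The following trigger /q/ is uvular, so /ɖ/ must become uvular as well.
A voiced uvular stop is [ɢ], so the surface segment is [ɢ].
At the second juncture, /g/ likewise becomes [b] adjacent to /p/.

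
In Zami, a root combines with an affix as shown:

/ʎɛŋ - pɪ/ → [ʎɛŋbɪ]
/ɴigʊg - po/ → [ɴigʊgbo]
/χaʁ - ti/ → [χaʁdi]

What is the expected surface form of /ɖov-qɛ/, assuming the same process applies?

The data show progressive voicing assimilation: /p/ → [b] after /ŋ/; /p/ → [b] after /g/; /t/ → [d] after /ʁ/. In each pair only voicing changes, matching the preceding consonant, while place and manner stay constant.
/q/ is a voiceless uvular stop. The preceding trigger /v/ is voiced, so /q/ must become voiced as well.
Changing only its voicing to voiced gives [ɢ] — the voiced uvular stop.

[ɖovɢɛ]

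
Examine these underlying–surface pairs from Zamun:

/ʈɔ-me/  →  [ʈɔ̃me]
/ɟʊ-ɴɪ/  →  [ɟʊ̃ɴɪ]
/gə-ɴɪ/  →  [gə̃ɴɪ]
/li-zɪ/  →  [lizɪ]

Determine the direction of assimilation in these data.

The vowel /ɔ/ surfaces as nasalised [ɔ̃] next to the following nasal /m/ — it has acquired the [+nasal] feature of its neighbour.
Likewise in the remaining data: /ʊ/ → [ʊ̃] before /ɴ/; /ə/ → [ə̃] before /ɴ/ — each time a vowel is nasalised next to a following nasal.
No change occurs in [lizɪ] because the vowel at the boundary is adjacent to an oral consonant, not a nasal (/i/ next to /z/).
Because the conditioning nasal is to the right of the vowel that changes, the process is regressive (anticipatory).

regressive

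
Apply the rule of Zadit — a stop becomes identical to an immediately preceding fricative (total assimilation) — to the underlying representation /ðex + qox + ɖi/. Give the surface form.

/q/ is the segment targeted by the rule; it sits immediately after /x/, so it assimilates completely and surfaces as [x].
The same rule applies at the second boundary: /ɖ/ → [x] next to /x/.

[ðexxoxxi]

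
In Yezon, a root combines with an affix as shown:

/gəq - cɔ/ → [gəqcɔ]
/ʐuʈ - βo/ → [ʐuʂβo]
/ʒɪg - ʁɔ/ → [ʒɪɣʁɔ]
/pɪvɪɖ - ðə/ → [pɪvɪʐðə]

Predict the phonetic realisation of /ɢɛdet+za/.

[ɢɛdesza]

The data show regressive manner assimilation: /ʈ/ → [ʂ] before /β/; /g/ → [ɣ] before /ʁ/; /ɖ/ → [ʐ] before /ð/. In each pair only manner changes, matching the following consonant, while place and voice stay constant.
Nothing changes in [gəqcɔ]: there the adjacent consonants already agree in manner (/q/ and /c/ are both stops), so this form is consistent with the same rule.
/t/ is a voiceless alveolar stop. The following trigger /z/ is a fricative, so /t/ must become a fricative as well.
A voiceless alveolar fricative is [s], so the surface segment is [s].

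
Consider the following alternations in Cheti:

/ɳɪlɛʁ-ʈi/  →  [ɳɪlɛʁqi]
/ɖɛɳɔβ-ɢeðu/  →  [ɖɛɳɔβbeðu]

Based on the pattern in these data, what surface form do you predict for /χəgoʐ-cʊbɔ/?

The data show progressive place assimilation: /ʈ/ → [q] after /ʁ/; /ɢ/ → [b] after /β/. In each pair only place changes, matching the preceding consonant, while manner and voice stay constant.
The rule targets /c/ (voiceless palatal stop), which sits after the trigger /ʐ/ (retroflex).
The voiceless retroflex stop is [ʈ], so /c/ → [ʈ].

[χəgoʐʈʊbɔ]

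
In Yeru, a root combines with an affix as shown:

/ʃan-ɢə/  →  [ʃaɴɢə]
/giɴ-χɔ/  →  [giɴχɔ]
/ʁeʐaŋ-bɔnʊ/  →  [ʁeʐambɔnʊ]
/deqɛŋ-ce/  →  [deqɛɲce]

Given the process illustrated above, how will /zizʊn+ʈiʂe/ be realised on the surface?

[zizʊɳʈiʂe]

The data show regressive place assimilation: /n/ → [ɴ] before /ɢ/; /ŋ/ → [m] before /b/; /ŋ/ → [ɲ] before /c/. In each pair only place changes, matching the following consonant, while manner and voice stay constant.
Nothing changes in [giɴχɔ]: there the adjacent consonants already agree in place (/ɴ/ and /χ/ are both uvular), so this form is consistent with the same rule.
/n/ is a voiced alveolar nasal. The following trigger /ʈ/ is retroflex, so /n/ must become retroflex as well.
A voiced retroflex nasal is [ɳ], so the surface segment is [ɳ].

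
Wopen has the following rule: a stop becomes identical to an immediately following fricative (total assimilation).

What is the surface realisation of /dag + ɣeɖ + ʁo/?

[daɣɣeʁʁo]

/g/ is the segment targeted by the rule; it sits immediately before /ɣ/, so it assimilates completely and surfaces as [ɣ].
At the second juncture, /ɖ/ likewise becomes [ʁ] adjacent to /ʁ/.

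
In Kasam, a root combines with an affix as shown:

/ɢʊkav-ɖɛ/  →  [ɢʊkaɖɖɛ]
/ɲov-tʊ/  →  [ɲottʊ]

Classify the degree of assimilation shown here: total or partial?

Comparing underlying and surface forms, /v/ → [ɖ] is the alternation; the neighbouring /ɖ/ is constant.
The output [ɖ] is identical to the trigger /ɖ/ — every feature (place, manner, voicing) has been copied — so this is total assimilation.
The remaining alternation confirms this: /v/ → [t] before /t/ — in each case the output is a copy of the following consonant.

total assimilation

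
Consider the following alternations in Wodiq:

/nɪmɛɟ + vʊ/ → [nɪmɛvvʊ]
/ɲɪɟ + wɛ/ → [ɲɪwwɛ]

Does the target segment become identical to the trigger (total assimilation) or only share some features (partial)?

Comparing underlying and surface forms, /ɟ/ → [v] is the alternation; the neighbouring /v/ is constant.
The output [v] is identical to the trigger /v/ — every feature (place, manner, voicing) has been copied — so this is total assimilation.
The other form behaves the same way: /ɟ/ → [w] before /w/ — in each case the output is a copy of the following consonant.

total assimilation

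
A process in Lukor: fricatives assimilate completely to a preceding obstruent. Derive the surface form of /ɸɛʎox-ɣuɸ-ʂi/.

[ɸɛʎoxxuɸɸi]

/ɣ/ is the segment targeted by the rule; it sits immediately after /x/, so it assimilates completely and surfaces as [x].
The same rule applies at the second boundary: /ʂ/ → [ɸ] next to /ɸ/.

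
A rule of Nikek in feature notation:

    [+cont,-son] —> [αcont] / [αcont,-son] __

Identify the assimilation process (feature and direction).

The shared variable α links the value of [cont] on the target to that of the neighbouring obstruent. [cont] distinguishes stops from fricatives — a manner-of-articulation feature — so this is manner assimilation.
The conditioning segment sits to the left of the focus bar, meaning the trigger precedes the segment that changes — progressive assimilation.

progressive manner assimilation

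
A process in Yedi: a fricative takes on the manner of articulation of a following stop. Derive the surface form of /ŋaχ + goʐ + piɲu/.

[ŋaqgoɖpiɲu]

The rule targets /χ/ (voiceless uvular fricative), which sits before the trigger /g/ (stop).
The voiceless uvular stop is [q], so /χ/ → [q].
The same rule applies at the second boundary: /ʐ/ → [ɖ] next to /p/.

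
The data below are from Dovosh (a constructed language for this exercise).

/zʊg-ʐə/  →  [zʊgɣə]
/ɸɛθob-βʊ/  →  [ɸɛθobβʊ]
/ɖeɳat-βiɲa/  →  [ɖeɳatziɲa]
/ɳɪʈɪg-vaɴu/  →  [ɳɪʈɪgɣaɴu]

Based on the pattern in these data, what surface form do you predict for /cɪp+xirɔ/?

[cɪpɸirɔ]

The data show progressive place assimilation: /ʐ/ → [ɣ] after /g/; /β/ → [z] after /t/; /v/ → [ɣ] after /g/. In each pair only place changes, matching the preceding consonant, while manner and voice stay constant.
No alternation appears in [ɸɛθobβʊ]: there the adjacent consonants already agree in place (/β/ and /b/ are both bilabial), so this form is consistent with the same rule.
The rule targets /x/ (voiceless velar fricative), which sits after the trigger /p/ (bilabial).
The voiceless bilabial fricative is [ɸ], so /x/ → [ɸ].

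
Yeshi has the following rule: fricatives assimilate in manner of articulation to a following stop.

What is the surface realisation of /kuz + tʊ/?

[kudtʊ]

The rule targets /z/ (voiced alveolar fricative), which sits before the trigger /t/ (stop).
The voiced alveolar stop is [d], so /z/ → [d].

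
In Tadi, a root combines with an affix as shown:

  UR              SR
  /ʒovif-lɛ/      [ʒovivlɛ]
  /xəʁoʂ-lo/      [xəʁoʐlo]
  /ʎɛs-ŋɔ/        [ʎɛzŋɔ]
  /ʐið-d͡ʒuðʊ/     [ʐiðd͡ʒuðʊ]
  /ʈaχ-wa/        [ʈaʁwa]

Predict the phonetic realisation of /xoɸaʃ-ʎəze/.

The data show regressive voicing assimilation: /f/ → [v] before /l/; /ʂ/ → [ʐ] before /l/; /s/ → [z] before /ŋ/; /χ/ → [ʁ] before /w/. In each pair only voicing changes, matching the following consonant, while place and manner stay constant.
Nothing changes in [ʐiðd͡ʒuðʊ]: there the adjacent consonants already agree in voicing (/ð/ and /d͡ʒ/ are both voiced), so this form is consistent with the same rule.
/ʃ/ is a voiceless postalveolar fricative. The following trigger /ʎ/ is voiced, so /ʃ/ must become voiced as well.
Changing only its voicing to voiced gives [ʒ] — the voiced postalveolar fricative.

[xoɸaʒʎəze]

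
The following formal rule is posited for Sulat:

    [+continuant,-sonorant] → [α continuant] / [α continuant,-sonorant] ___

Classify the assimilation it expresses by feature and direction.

progressive manner assimilation

The rule copies [continuant] (continuancy) from the environment onto the target fricatives; since [±continuant] encodes the stop/fricative manner contrast, the assimilating dimension is manner.
Since the environment is written before the underscore, the trigger precedes the target; the direction is progressive.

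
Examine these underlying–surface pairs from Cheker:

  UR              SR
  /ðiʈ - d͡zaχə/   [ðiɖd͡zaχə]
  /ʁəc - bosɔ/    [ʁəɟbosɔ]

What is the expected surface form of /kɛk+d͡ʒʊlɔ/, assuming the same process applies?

[kɛgd͡ʒʊlɔ]

The data show regressive voicing assimilation: /ʈ/ → [ɖ] before /d͡z/; /c/ → [ɟ] before /b/. In each pair only voicing changes, matching the following consonant, while place and manner stay constant.
The rule targets /k/ (voiceless velar stop), which sits before the trigger /d͡ʒ/ (voiced).
A voiced velar stop is [g], so the surface segment is [g].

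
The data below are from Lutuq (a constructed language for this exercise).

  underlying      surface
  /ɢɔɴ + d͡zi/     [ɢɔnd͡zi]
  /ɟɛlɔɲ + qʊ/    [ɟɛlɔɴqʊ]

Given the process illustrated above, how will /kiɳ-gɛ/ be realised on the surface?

The data show regressive place assimilation: /ɴ/ → [n] before /d͡z/; /ɲ/ → [ɴ] before /q/. In each pair only place changes, matching the following consonant, while manner and voice stay constant.
The rule targets /ɳ/ (voiced retroflex nasal), which sits before the trigger /g/ (velar).
Changing only its place to velar gives [ŋ] — the voiced velar nasal.

[kiŋgɛ]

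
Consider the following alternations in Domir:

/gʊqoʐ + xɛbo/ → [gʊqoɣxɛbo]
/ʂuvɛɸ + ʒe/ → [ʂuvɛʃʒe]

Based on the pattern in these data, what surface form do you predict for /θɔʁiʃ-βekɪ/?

[θɔʁiɸβekɪ]

The data show regressive place assimilation: /ʐ/ → [ɣ] before /x/; /ɸ/ → [ʃ] before /ʒ/. In each pair only place changes, matching the following consonant, while manner and voice stay constant.
/ʃ/ is a voiceless postalveolar fricative. The following trigger /β/ is bilabial, so /ʃ/ must become bilabial as well.
Changing only its place to bilabial gives [ɸ] — the voiceless bilabial fricative.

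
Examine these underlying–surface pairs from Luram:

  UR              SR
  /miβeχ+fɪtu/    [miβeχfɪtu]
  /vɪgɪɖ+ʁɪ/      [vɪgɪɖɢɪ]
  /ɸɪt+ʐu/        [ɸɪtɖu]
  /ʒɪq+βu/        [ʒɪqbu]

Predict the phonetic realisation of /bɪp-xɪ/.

[bɪpkɪ]

The data show progressive manner assimilation: /ʁ/ → [ɢ] after /ɖ/; /ʐ/ → [ɖ] after /t/; /β/ → [b] after /q/. In each pair only manner changes, matching the preceding consonant, while place and voice stay constant.
Nothing changes in [miβeχfɪtu]: there the adjacent consonants already agree in manner (/f/ and /χ/ are both fricatives), so this form is consistent with the same rule.
The rule targets /x/ (voiceless velar fricative), which sits after the trigger /p/ (stop).
The voiceless velar stop is [k], so /x/ → [k].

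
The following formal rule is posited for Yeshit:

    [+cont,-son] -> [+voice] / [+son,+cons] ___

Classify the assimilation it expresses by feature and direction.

progressive voicing assimilation

The structural change is [+voice], and the conditioning segment [+son,+cons] (a sonorant consonant) is itself voiced, so the target comes to share the voicing of its neighbour — voicing assimilation.
The conditioning segment sits to the left of the focus bar, meaning the trigger precedes the segment that changes — progressive assimilation.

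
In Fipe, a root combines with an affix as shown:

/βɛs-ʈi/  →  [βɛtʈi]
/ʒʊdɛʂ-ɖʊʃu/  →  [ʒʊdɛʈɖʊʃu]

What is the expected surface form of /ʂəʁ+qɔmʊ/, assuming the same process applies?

[ʂəɢqɔmʊ]

The data show regressive manner assimilation: /s/ → [t] before /ʈ/; /ʂ/ → [ʈ] before /ɖ/. In each pair only manner changes, matching the following consonant, while place and voice stay constant.
The rule targets /ʁ/ (voiced uvular fricative), which sits before the trigger /q/ (stop).
The voiced uvular stop is [ɢ], so /ʁ/ → [ɢ].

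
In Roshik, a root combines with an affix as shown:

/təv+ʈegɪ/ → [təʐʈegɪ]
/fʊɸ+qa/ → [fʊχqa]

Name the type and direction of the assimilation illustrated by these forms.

regressive place assimilation

The segment that alternates is /v/, which surfaces as [ʐ] when adjacent to /ʈ/.
The change labiodental → retroflex matches the place of the following /ʈ/, identifying this as place assimilation.
Manner and voice are unchanged, so the assimilation is partial, not total.
The other alternating form patterns the same way: /ɸ/ → [χ] before /q/ (bilabial → uvular, matching uvular) — only place changes, and always toward the following segment.
Since the segment that changes precedes the conditioning segment, the assimilation is regressive.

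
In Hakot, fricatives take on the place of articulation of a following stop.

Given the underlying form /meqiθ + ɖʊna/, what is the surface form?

The rule targets /θ/ (voiceless dental fricative), which sits before the trigger /ɖ/ (retroflex).
A voiceless retroflex fricative is [ʂ], so the surface segment is [ʂ].

[meqiʂɖʊna]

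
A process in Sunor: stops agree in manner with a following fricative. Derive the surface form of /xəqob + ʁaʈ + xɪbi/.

[xəqoβʁaʂxɪbi]

/b/ is a voiced bilabial stop. The following trigger /ʁ/ is a fricative, so /b/ must become a fricative as well.
Changing only its manner to fricative gives [β] — the voiced bilabial fricative.
The same rule applies at the second boundary: /ʈ/ → [ʂ] next to /x/.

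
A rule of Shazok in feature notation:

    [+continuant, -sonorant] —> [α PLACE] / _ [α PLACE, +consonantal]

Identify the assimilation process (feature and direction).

regressive place assimilation

The shared variable α links the value of the place features (abbreviated [PLACE]) on the target to the same value on the neighbouring segment, so place is the feature that assimilates.
The conditioning segment sits to the right of the focus bar, meaning the trigger follows the segment that changes — regressive assimilation.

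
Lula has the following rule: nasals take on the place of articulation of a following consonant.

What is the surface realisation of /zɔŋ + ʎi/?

[zɔɲʎi]

The rule targets /ŋ/ (voiced velar nasal), which sits before the trigger /ʎ/ (palatal).
A voiced palatal nasal is [ɲ], so the surface segment is [ɲ].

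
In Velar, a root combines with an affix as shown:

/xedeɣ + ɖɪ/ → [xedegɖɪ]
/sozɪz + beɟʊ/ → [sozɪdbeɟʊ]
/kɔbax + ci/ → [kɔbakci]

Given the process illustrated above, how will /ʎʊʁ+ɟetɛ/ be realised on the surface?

[ʎʊɢɟetɛ]

The data show regressive manner assimilation: /ɣ/ → [g] before /ɖ/; /z/ → [d] before /b/; /x/ → [k] before /c/. In each pair only manner changes, matching the following consonant, while place and voice stay constant.
The rule targets /ʁ/ (voiced uvular fricative), which sits before the trigger /ɟ/ (stop).
A voiced uvular stop is [ɢ], so the surface segment is [ɢ].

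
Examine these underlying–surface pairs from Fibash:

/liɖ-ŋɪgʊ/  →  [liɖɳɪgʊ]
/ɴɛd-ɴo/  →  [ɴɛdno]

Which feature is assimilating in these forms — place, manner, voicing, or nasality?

Underlying /ŋ/ is realised as [ɳ] next to /ɖ/; /ɖ/ itself does not change.
/ŋ/ is velar while /ɖ/ is retroflex; the output [ɳ] is retroflex, matching the trigger — so the feature that spreads is place.
Checking the remaining alternation: /ɴ/ → [n] after /d/ (uvular → alveolar, matching alveolar) — only place changes, and always toward the preceding segment.

place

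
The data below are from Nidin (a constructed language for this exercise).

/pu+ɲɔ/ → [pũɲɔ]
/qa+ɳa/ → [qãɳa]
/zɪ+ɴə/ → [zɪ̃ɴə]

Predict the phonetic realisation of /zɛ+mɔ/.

[zɛ̃mɔ]

The data show regressive nasality assimilation (vowel nasalisation): /u/ → [ũ] before /ɲ/; /a/ → [ã] before /ɳ/; /ɪ/ → [ɪ̃] before /ɴ/ — a vowel is nasalised by an immediately following nasal consonant.
/ɛ/ sits next to the nasal /m/ and is therefore nasalised to [ɛ̃].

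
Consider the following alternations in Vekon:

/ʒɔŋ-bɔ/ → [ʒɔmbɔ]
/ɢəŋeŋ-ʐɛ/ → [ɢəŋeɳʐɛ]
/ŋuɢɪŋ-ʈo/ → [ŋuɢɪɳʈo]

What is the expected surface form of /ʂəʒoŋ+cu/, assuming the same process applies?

[ʂəʒoɲcu]

The data show regressive place assimilation: /ŋ/ → [m] before /b/; /ŋ/ → [ɳ] before /ʐ/; /ŋ/ → [ɳ] before /ʈ/. In each pair only place changes, matching the following consonant, while manner and voice stay constant.
The rule targets /ŋ/ (voiced velar nasal), which sits before the trigger /c/ (palatal).
The voiced palatal nasal is [ɲ], so /ŋ/ → [ɲ].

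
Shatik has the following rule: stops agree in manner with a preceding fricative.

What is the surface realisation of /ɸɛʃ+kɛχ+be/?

[ɸɛʃxɛχβe]

The rule targets /k/ (voiceless velar stop), which sits after the trigger /ʃ/ (fricative).
The voiceless velar fricative is [x], so /k/ → [x].
The same rule applies at the second boundary: /b/ → [β] next to /χ/.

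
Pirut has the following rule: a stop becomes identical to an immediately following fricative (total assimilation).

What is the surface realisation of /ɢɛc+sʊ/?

[ɢɛssʊ]

/c/ is the segment targeted by the rule; it sits immediately before /s/, so it assimilates completely and surfaces as [s].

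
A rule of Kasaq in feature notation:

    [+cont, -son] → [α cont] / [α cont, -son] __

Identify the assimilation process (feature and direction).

The rule copies [cont] (continuancy) from the environment onto the target fricatives; since [±cont] encodes the stop/fricative manner contrast, the assimilating dimension is manner.
The conditioning segment sits to the left of the focus bar, meaning the trigger precedes the segment that changes — progressive assimilation.

progressive manner assimilation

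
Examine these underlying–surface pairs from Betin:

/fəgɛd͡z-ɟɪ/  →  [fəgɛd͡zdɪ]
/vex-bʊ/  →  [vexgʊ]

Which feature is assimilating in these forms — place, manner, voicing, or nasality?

Underlying /ɟ/ is realised as [d] next to /d͡z/; /d͡z/ itself does not change.
The change palatal → alveolar matches the place of the preceding /d͡z/, identifying this as place assimilation.
Checking the remaining alternation: /b/ → [g] after /x/ (bilabial → velar, matching velar) — only place changes, and always toward the preceding segment.

place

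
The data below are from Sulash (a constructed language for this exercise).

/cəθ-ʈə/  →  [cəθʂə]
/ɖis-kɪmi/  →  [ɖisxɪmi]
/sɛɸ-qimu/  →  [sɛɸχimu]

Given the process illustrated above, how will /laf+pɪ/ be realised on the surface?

[lafɸɪ]

The data show progressive manner assimilation: /ʈ/ → [ʂ] after /θ/; /k/ → [x] after /s/; /q/ → [χ] after /ɸ/. In each pair only manner changes, matching the preceding consonant, while place and voice stay constant.
The rule targets /p/ (voiceless bilabial stop), which sits after the trigger /f/ (fricative).
A voiceless bilabial fricative is [ɸ], so the surface segment is [ɸ].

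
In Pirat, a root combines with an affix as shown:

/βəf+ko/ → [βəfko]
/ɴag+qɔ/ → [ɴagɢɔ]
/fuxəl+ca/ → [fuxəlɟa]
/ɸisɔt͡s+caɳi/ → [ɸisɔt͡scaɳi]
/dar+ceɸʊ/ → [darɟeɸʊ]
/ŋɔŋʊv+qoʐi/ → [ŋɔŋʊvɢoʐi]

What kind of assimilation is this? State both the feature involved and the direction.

The segment that alternates is /q/, which surfaces as [ɢ] when adjacent to /g/.
The change voiceless → voiced matches the voicing of the preceding /g/, identifying this as voicing assimilation.
Place and manner are unchanged, so the assimilation is partial, not total.
The same holds elsewhere in the data: /c/ → [ɟ] after /l/ (voiceless → voiced, matching voiced); /c/ → [ɟ] after /r/ (voiceless → voiced, matching voiced); /q/ → [ɢ] after /v/ (voiceless → voiced, matching voiced) — only voicing changes, and always toward the preceding segment.
Nothing changes in [βəfko], [ɸisɔt͡scaɳi]: there the adjacent consonants already agree in voicing (/k/ and /f/ are both voiceless; /c/ and /t͡s/ are both voiceless), so these forms are consistent with the same rule.
Since the segment that changes follows the conditioning segment, the assimilation is progressive.

progressive voicing assimilation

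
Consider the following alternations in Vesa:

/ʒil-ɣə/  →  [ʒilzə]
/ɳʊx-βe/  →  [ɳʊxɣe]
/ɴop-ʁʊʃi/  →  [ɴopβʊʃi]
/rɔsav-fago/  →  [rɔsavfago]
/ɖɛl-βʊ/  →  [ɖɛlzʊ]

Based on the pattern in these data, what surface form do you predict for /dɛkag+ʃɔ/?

[dɛkagxɔ]

The data show progressive place assimilation: /ɣ/ → [z] after /l/; /β/ → [ɣ] after /x/; /ʁ/ → [β] after /p/; /β/ → [z] after /l/. In each pair only place changes, matching the preceding consonant, while manner and voice stay constant.
Nothing changes in [rɔsavfago]: there the adjacent consonants already agree in place (/f/ and /v/ are both labiodental), so this form is consistent with the same rule.
/ʃ/ is a voiceless postalveolar fricative. The preceding trigger /g/ is velar, so /ʃ/ must become velar as well.
A voiceless velar fricative is [x], so the surface segment is [x].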